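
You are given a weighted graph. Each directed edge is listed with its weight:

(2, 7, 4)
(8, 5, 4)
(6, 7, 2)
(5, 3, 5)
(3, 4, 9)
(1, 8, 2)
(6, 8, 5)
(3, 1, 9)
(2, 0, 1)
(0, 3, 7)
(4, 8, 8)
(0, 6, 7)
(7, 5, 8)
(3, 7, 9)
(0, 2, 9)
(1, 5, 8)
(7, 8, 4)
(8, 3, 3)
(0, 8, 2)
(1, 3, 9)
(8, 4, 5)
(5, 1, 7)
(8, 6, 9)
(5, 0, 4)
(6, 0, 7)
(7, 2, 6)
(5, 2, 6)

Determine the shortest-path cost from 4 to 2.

Settle nodes by increasing distance from 4:
4: 0
8: 8  (via 4)
3: 11  (via 8)
5: 12  (via 8)
0: 16  (via 5)
6: 17  (via 8)
2: 18  (via 5)
Shortest route: 4–8–5–2 = 18.

18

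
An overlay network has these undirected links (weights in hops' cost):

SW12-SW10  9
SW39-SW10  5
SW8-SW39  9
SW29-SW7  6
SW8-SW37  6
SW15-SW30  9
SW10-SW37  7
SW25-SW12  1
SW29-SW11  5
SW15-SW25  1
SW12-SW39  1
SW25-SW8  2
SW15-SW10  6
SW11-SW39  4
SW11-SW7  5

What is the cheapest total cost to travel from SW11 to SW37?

14 hops' cost

Enumerating some paths:
SW11–SW39–SW12–SW25–SW15–SW10–SW37: 4+1+1+1+6+7 = 20
SW11–SW39–SW12–SW25–SW8–SW37: 4+1+1+2+6 = 14
SW11–SW39–SW8–SW37: 4+9+6 = 19
SW11–SW39–SW10–SW37: 4+5+7 = 16
Cheapest is SW11–SW39–SW12–SW25–SW8–SW37 at 14 hops' cost.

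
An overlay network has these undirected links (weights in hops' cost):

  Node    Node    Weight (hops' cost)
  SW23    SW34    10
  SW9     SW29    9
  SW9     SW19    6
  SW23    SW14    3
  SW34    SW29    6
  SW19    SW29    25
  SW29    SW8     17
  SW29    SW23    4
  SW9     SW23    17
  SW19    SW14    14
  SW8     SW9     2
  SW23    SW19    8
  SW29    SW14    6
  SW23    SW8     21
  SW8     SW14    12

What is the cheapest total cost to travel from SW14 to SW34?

12 hops' cost

Running Dijkstra from SW14:
SW14: 0
SW23: 3  (via SW14)
SW29: 6  (via SW14)
SW19: 11  (via SW23)
SW34: 12  (via SW29)
Shortest route: SW14 → SW29 → SW34 = 12 hops' cost.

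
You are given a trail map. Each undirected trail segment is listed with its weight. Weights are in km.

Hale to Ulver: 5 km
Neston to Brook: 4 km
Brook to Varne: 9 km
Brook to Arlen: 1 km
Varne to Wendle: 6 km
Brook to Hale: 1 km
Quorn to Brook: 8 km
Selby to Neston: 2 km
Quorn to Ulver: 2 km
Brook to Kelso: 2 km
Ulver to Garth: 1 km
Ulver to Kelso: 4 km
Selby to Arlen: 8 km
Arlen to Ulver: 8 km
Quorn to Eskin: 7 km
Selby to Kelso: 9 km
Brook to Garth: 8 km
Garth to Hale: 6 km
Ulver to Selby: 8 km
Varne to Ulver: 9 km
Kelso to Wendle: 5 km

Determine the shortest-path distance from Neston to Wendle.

Candidate routes:
Neston → Selby → Kelso → Wendle: 2+9+5 = 16
Neston → Brook → Kelso → Wendle: 4+2+5 = 11
Cheapest is Neston → Brook → Kelso → Wendle at 11 km.

11 km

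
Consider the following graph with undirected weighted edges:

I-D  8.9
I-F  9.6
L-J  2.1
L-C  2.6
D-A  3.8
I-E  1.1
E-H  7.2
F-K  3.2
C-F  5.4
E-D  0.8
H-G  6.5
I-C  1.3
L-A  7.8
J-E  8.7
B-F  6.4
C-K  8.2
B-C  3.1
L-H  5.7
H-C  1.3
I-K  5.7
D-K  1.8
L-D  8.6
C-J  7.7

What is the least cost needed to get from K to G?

12.8

Shortest distances from K:
K: 0
D: 1.8  (via K)
E: 2.6  (via D)
F: 3.2  (via K)
I: 3.7  (via E)
C: 5  (via I)
A: 5.6  (via D)
H: 6.3  (via C)
L: 7.6  (via C)
B: 8.1  (via C)
J: 9.7  (via L)
G: 12.8  (via H)
Shortest route: K → D → E → I → C → H → G = 12.8.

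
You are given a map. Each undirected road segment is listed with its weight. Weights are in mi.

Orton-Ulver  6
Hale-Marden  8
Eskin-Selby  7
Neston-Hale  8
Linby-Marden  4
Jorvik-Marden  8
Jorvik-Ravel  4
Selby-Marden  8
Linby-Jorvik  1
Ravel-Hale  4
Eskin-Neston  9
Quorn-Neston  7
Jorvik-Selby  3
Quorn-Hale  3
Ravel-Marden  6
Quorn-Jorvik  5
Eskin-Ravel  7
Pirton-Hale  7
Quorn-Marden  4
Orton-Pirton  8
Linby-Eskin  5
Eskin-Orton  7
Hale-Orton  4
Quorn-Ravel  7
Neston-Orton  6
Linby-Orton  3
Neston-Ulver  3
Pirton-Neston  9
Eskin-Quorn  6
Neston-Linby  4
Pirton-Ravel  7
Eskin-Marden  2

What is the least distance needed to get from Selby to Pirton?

14 mi

Shortest distances from Selby:
Selby: 0
Jorvik: 3  (via Selby)
Linby: 4  (via Jorvik)
Orton: 7  (via Linby)
Eskin: 7  (via Selby)
Ravel: 7  (via Jorvik)
Marden: 8  (via Selby)
Neston: 8  (via Linby)
Quorn: 8  (via Jorvik)
Hale: 11  (via Orton)
Ulver: 11  (via Neston)
Pirton: 14  (via Ravel)
Shortest route: Selby–Jorvik–Ravel–Pirton = 14 mi.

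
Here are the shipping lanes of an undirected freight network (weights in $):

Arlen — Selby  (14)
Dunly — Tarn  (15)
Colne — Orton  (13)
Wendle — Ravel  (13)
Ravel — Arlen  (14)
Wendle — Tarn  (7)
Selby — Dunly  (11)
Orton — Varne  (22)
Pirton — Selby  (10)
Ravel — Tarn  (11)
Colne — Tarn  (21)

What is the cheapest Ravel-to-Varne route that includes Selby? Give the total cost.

Shortest Ravel→Selby: Ravel–Arlen–Selby = 28
Best Selby to Varne: Selby–Dunly–Tarn–Colne–Orton–Varne costing 82
Total via Selby: 28 + 82 = $110.

$110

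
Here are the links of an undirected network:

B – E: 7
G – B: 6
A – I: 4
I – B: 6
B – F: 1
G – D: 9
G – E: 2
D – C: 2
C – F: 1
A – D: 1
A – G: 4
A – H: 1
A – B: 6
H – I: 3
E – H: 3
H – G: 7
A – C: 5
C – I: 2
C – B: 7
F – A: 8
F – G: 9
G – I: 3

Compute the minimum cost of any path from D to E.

5

Candidate routes:
D → C → I → G → E: 2+2+3+2 = 9
D → A → H → I → G → E: 1+1+3+3+2 = 10
D → A → G → E: 1+4+2 = 7
D → A → H → E: 1+1+3 = 5
The minimum is 5 via D → A → H → E.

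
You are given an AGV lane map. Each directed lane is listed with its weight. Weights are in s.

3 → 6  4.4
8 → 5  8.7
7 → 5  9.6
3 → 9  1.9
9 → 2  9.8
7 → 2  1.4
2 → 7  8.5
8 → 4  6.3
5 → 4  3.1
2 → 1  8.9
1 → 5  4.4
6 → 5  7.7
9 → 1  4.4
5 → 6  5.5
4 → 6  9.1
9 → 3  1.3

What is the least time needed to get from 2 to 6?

18.8 s

Settle nodes by increasing distance from 2:
2: 0
7: 8.5  (via 2)
1: 8.9  (via 2)
5: 13.3  (via 1)
4: 16.4  (via 5)
6: 18.8  (via 5)
Shortest route: 2–1–5–6 = 18.8 s.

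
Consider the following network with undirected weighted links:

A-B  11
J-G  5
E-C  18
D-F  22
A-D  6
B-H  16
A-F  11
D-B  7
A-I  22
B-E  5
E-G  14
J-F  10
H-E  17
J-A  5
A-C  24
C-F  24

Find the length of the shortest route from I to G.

Compare a few routes:
I → A → F → J → G: 22+11+10+5 = 48
I → A → J → G: 22+5+5 = 32
I → A → B → E → G: 22+11+5+14 = 52
I → A → D → B → E → G: 22+6+7+5+14 = 54
The minimum is 32 via I → A → J → G.

32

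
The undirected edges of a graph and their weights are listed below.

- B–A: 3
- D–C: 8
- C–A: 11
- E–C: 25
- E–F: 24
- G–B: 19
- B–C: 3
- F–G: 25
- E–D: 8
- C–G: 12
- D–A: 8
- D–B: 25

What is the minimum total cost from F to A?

Candidate routes:
F → G → C → B → A: 25+12+3+3 = 43
F → E → D → A: 24+8+8 = 40
F → E → D → C → B → A: 24+8+8+3+3 = 46
The minimum is 40 via F → E → D → A.

40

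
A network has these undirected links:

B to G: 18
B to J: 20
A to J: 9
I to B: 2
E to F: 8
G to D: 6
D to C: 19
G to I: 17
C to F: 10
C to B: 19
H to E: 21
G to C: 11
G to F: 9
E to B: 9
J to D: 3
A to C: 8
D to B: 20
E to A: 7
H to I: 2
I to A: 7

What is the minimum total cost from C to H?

Candidate routes:
C–A–I–H: 8+7+2 = 17
C–A–E–B–I–H: 8+7+9+2+2 = 28
C–B–I–H: 19+2+2 = 23
C–G–I–H: 11+17+2 = 30
The minimum is 17 via C–A–I–H.

17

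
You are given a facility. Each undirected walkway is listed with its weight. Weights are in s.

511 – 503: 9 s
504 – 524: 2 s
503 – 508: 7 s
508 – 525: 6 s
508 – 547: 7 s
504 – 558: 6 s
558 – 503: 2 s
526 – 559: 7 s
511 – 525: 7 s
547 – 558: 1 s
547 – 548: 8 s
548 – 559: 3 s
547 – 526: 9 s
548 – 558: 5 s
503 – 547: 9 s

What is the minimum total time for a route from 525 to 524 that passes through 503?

23 s

Best 525 to 503: 525–508–503 costing 13
Best 503 to 524: 503–558–504–524 costing 10
Total via 503: 13 + 10 = 23 s.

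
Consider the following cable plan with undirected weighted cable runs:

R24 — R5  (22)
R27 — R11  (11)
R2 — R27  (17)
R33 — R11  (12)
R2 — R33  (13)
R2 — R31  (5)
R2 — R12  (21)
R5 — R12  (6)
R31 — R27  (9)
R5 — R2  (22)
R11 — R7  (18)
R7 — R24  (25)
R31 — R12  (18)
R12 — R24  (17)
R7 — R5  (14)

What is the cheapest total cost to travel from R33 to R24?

51

Enumerating some paths:
R33 → R11 → R7 → R24: 12+18+25 = 55
R33 → R2 → R12 → R24: 13+21+17 = 51
R33 → R2 → R31 → R12 → R24: 13+5+18+17 = 53
The minimum is 51 via R33 → R2 → R12 → R24.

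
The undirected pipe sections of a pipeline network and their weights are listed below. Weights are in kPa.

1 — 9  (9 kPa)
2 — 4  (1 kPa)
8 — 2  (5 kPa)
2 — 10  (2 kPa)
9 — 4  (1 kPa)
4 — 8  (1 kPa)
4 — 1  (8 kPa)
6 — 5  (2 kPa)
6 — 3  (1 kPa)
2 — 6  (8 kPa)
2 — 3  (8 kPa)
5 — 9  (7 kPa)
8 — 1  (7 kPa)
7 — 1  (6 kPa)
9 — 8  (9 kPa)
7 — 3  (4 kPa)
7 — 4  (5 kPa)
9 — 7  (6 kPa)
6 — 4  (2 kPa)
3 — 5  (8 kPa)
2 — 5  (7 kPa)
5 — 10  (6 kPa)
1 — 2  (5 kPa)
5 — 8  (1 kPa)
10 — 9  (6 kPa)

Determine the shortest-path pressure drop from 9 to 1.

Running Dijkstra from 9:
9: 0
4: 1  (via 9)
2: 2  (via 4)
8: 2  (via 4)
5: 3  (via 8)
6: 3  (via 4)
3: 4  (via 6)
10: 4  (via 2)
7: 6  (via 9)
1: 7  (via 2)
Shortest route: 9 → 4 → 2 → 1 = 7 kPa.

7 kPa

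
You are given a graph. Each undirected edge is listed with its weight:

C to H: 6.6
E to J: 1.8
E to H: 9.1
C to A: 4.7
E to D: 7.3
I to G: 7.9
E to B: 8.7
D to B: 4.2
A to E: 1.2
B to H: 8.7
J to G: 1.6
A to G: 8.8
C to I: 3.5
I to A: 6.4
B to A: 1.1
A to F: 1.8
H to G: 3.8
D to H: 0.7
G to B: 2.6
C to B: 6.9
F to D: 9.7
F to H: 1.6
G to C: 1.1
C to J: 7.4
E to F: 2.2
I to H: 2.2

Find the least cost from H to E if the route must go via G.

7.2

Shortest H→G: H–G = 3.8
Best G to E: G–J–E costing 3.4
Total via G: 3.8 + 3.4 = 7.2.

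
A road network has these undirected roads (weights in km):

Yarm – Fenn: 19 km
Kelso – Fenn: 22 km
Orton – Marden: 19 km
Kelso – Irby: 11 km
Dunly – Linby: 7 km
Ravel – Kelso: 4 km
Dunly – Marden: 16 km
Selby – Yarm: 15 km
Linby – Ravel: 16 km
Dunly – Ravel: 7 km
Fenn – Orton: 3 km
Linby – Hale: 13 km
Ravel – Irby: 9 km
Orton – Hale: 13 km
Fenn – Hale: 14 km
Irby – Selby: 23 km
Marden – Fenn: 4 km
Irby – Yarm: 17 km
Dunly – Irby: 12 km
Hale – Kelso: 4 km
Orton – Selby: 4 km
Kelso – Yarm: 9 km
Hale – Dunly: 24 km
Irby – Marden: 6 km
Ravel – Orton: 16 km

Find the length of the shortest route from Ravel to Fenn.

Compare a few routes:
Ravel - Irby - Marden - Fenn: 9+6+4 = 19
Ravel - Kelso - Hale - Fenn: 4+4+14 = 22
The minimum is 19 km via Ravel - Irby - Marden - Fenn.

19 km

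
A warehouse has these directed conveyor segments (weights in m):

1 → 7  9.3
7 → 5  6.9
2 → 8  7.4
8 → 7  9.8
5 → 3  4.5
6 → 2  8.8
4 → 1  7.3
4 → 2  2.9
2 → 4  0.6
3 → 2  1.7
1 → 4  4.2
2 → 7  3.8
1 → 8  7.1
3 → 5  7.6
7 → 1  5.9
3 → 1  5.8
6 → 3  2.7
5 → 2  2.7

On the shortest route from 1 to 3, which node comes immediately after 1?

7

Candidate routes:
1 → 8 → 7 → 5 → 3: 7.1+9.8+6.9+4.5 = 28.3
1 → 7 → 5 → 3: 9.3+6.9+4.5 = 20.7
1 → 4 → 2 → 7 → 5 → 3: 4.2+2.9+3.8+6.9+4.5 = 22.3
The minimum is 20.7 m via 1 → 7 → 5 → 3.
So from 1 the first move is to 7.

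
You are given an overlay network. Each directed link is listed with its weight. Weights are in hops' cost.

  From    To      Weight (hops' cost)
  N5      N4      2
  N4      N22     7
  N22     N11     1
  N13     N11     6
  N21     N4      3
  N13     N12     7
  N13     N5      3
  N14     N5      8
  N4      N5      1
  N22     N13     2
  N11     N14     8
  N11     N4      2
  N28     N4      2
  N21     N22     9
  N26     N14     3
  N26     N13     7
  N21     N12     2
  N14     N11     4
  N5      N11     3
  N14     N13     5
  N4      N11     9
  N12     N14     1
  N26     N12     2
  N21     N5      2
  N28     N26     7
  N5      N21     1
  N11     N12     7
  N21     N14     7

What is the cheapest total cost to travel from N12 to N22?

14 hops' cost

Settle nodes by increasing distance from N12:
N12: 0
N14: 1  (via N12)
N11: 5  (via N14)
N13: 6  (via N14)
N4: 7  (via N11)
N5: 8  (via N4)
N21: 9  (via N5)
N22: 14  (via N4)
Shortest route: N12–N14–N11–N4–N22 = 14 hops' cost.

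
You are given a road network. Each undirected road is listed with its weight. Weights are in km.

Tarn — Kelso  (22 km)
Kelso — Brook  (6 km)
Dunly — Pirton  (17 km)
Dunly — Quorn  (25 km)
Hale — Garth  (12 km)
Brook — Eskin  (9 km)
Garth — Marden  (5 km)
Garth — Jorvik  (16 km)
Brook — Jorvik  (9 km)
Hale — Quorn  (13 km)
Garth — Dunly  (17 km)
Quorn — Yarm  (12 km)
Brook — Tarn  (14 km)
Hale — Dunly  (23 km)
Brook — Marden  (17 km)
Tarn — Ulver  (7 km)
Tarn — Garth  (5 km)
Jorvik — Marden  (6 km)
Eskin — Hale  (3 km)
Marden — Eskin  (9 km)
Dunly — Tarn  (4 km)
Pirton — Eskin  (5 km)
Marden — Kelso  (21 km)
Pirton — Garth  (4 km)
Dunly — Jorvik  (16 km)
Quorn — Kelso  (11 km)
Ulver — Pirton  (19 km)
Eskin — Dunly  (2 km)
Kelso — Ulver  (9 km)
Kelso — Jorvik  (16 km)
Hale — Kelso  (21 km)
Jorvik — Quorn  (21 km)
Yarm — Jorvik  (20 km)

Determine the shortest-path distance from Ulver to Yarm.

32 km

Candidate routes:
Ulver–Kelso–Quorn–Yarm: 9+11+12 = 32
Ulver–Tarn–Garth–Marden–Jorvik–Yarm: 7+5+5+6+20 = 43
Ulver–Kelso–Brook–Jorvik–Yarm: 9+6+9+20 = 44
Ulver–Tarn–Dunly–Eskin–Hale–Quorn–Yarm: 7+4+2+3+13+12 = 41
Cheapest is Ulver–Kelso–Quorn–Yarm at 32 km.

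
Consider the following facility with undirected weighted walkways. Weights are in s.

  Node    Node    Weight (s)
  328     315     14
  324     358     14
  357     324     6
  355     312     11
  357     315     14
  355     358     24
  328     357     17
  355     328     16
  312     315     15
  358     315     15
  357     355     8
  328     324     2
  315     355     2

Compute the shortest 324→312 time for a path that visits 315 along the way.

29 s

Shortest 324→315: 324 → 328 → 315 = 16
Best 315 to 312: 315 → 355 → 312 costing 13
Total via 315: 16 + 13 = 29 s.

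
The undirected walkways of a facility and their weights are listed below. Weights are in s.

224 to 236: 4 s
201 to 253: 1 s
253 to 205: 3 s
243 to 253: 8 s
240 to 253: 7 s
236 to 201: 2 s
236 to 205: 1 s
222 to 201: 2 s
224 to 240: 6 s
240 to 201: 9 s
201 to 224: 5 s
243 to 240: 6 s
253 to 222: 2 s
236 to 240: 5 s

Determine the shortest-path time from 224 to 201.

5 s

Shortest distances from 224:
224: 0
236: 4  (via 224)
201: 5  (via 224)
Shortest route: 224 → 201 = 5 s.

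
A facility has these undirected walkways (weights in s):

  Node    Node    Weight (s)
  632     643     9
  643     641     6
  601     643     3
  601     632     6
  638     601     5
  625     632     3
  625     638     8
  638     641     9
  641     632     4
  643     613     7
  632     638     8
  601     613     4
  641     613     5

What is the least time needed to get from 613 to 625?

12 s

Compare a few routes:
613 → 643 → 632 → 625: 7+9+3 = 19
613 → 641 → 632 → 625: 5+4+3 = 12
613 → 601 → 638 → 625: 4+5+8 = 17
613 → 601 → 632 → 625: 4+6+3 = 13
The minimum is 12 s via 613 → 641 → 632 → 625.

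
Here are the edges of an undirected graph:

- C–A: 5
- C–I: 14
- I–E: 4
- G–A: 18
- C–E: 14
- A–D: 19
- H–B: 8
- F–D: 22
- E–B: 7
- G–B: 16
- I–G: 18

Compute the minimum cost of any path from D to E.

Running Dijkstra from D:
D: 0
A: 19  (via D)
F: 22  (via D)
C: 24  (via A)
G: 37  (via A)
E: 38  (via C)
Shortest route: D → A → C → E = 38.

38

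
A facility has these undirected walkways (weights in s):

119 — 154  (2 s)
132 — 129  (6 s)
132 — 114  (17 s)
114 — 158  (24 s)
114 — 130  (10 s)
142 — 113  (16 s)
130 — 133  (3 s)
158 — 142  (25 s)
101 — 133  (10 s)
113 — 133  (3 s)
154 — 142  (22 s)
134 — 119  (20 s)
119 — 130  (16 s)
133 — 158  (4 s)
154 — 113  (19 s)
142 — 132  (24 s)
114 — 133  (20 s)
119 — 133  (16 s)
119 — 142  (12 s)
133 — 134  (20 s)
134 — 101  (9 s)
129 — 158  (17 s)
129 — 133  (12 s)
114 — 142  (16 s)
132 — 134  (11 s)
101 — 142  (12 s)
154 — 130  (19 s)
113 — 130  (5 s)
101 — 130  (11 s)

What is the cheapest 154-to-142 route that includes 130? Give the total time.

Best 154 to 130: 154 → 119 → 130 costing 18
Shortest 130→142: 130 → 113 → 142 = 21
Total via 130: 18 + 21 = 39 s.

39 s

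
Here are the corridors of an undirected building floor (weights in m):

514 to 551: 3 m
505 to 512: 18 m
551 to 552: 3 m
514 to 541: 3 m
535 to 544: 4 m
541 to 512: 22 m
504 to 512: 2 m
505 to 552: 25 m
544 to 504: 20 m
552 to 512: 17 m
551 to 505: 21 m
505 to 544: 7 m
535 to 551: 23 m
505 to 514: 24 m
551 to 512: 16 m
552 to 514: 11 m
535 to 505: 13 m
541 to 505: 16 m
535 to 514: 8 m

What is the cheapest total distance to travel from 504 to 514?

21 m

Running Dijkstra from 504:
504: 0
512: 2  (via 504)
551: 18  (via 512)
552: 19  (via 512)
544: 20  (via 504)
505: 20  (via 512)
514: 21  (via 551)
Shortest route: 504 → 512 → 551 → 514 = 21 m.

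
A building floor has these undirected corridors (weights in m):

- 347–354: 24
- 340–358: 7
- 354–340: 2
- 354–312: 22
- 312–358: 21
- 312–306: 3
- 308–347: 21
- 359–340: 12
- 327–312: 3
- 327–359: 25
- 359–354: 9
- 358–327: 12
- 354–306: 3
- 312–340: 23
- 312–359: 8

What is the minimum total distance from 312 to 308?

51 m

Compare a few routes:
312 - 359 - 354 - 347 - 308: 8+9+24+21 = 62
312 - 306 - 354 - 347 - 308: 3+3+24+21 = 51
312 - 359 - 340 - 354 - 347 - 308: 8+12+2+24+21 = 67
The minimum is 51 m via 312 - 306 - 354 - 347 - 308.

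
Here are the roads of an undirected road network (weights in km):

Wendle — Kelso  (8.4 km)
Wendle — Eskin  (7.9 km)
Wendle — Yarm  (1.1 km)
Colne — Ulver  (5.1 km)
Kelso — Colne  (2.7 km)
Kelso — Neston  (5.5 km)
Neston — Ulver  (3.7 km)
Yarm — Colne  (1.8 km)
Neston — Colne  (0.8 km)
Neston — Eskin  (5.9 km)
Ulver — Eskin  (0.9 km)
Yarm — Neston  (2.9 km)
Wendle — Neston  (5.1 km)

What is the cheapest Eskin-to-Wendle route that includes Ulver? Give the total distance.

8.3 km

Shortest Eskin→Ulver: Eskin–Ulver = 0.9
Best Ulver to Wendle: Ulver–Neston–Colne–Yarm–Wendle costing 7.4
Total via Ulver: 0.9 + 7.4 = 8.3 km.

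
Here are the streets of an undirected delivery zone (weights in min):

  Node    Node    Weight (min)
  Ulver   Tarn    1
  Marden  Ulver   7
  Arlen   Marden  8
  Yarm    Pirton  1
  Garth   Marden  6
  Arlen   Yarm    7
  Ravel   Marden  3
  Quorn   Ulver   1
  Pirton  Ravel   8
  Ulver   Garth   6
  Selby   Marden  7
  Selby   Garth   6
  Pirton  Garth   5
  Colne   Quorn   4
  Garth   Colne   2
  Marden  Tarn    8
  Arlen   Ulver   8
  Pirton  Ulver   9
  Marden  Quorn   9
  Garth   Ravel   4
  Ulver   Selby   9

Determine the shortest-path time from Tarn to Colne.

6 min

Compare a few routes:
Tarn → Ulver → Garth → Colne: 1+6+2 = 9
Tarn → Ulver → Quorn → Colne: 1+1+4 = 6
Cheapest is Tarn → Ulver → Quorn → Colne at 6 min.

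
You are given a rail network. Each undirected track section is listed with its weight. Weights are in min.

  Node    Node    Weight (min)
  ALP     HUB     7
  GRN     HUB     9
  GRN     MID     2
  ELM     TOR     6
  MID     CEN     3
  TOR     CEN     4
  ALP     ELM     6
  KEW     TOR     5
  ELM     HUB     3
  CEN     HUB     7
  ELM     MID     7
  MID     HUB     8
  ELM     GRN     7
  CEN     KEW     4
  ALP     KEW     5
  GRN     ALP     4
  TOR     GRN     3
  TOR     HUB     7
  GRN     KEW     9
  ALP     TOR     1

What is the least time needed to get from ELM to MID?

Shortest distances from ELM:
ELM: 0
HUB: 3  (via ELM)
TOR: 6  (via ELM)
ALP: 6  (via ELM)
MID: 7  (via ELM)
Shortest route: ELM → MID = 7 min.

7 min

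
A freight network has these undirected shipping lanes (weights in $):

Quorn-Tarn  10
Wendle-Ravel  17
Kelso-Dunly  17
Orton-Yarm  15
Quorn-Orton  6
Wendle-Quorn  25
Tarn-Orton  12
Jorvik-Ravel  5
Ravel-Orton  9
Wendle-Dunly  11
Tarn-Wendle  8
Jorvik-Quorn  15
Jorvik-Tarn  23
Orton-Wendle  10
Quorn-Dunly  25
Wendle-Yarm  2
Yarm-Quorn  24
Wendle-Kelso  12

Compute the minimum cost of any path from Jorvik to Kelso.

Compare a few routes:
Jorvik → Ravel → Wendle → Kelso: 5+17+12 = 34
Jorvik → Ravel → Orton → Yarm → Wendle → Kelso: 5+9+15+2+12 = 43
Jorvik → Ravel → Orton → Wendle → Kelso: 5+9+10+12 = 36
Cheapest is Jorvik → Ravel → Wendle → Kelso at $34.

$34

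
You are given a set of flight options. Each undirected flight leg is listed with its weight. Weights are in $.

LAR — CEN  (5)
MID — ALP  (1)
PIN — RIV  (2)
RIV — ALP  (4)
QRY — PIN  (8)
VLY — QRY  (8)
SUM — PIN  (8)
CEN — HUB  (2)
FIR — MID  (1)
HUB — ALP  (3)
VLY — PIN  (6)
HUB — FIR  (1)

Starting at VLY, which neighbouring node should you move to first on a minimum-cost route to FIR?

Enumerating some paths:
VLY–PIN–RIV–ALP–HUB–FIR: 6+2+4+3+1 = 16
VLY–PIN–RIV–ALP–MID–FIR: 6+2+4+1+1 = 14
VLY–QRY–PIN–RIV–ALP–MID–FIR: 8+8+2+4+1+1 = 24
The minimum is $14 via VLY–PIN–RIV–ALP–MID–FIR.
So from VLY the first move is to PIN.

PIN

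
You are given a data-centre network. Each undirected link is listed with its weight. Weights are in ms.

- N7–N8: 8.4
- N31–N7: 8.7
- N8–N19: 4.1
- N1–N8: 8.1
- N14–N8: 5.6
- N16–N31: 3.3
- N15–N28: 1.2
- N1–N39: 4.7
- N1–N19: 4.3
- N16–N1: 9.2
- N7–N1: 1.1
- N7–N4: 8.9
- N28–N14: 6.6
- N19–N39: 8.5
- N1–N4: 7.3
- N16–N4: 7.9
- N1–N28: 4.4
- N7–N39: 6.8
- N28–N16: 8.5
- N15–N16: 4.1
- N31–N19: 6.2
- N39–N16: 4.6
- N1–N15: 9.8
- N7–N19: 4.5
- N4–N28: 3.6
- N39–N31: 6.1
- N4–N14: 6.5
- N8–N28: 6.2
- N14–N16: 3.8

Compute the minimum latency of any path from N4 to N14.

Running Dijkstra from N4:
N4: 0
N28: 3.6  (via N4)
N15: 4.8  (via N28)
N14: 6.5  (via N4)
Shortest route: N4–N14 = 6.5 ms.

6.5 ms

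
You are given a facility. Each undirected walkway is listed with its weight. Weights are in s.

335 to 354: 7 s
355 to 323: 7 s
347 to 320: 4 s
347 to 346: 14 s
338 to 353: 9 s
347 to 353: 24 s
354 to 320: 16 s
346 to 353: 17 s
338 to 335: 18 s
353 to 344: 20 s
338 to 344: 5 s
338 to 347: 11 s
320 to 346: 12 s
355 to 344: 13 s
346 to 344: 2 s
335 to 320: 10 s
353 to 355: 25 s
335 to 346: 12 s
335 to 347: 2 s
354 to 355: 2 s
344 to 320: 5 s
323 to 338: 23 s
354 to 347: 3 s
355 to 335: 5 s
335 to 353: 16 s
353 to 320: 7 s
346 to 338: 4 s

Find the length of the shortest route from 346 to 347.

11 s

Running Dijkstra from 346:
346: 0
344: 2  (via 346)
338: 4  (via 346)
320: 7  (via 344)
347: 11  (via 320)
Shortest route: 346–344–320–347 = 11 s.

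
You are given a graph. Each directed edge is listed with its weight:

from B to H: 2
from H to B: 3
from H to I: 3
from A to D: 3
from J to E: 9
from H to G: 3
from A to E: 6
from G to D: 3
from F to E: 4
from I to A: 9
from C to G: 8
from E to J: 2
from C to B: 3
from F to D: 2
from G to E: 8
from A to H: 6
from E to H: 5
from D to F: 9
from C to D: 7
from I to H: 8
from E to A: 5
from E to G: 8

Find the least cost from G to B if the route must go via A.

Shortest G→A: G–E–A = 13
Best A to B: A–H–B costing 9
Total via A: 13 + 9 = 22.

22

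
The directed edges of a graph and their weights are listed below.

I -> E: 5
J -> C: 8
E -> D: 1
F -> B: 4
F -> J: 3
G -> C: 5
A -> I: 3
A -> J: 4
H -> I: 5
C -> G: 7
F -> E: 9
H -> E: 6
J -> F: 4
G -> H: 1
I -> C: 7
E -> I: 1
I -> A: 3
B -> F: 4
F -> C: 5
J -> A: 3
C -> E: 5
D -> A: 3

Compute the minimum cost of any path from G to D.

Shortest distances from G:
G: 0
H: 1  (via G)
C: 5  (via G)
I: 6  (via H)
E: 7  (via H)
D: 8  (via E)
Shortest route: G → H → E → D = 8.

8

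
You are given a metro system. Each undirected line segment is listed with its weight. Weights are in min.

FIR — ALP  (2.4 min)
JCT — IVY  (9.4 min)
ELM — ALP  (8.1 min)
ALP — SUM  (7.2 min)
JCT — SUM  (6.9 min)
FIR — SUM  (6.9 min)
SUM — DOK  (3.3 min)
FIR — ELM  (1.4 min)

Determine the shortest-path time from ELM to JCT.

15.2 min

Shortest distances from ELM:
ELM: 0
FIR: 1.4  (via ELM)
ALP: 3.8  (via FIR)
SUM: 8.3  (via FIR)
DOK: 11.6  (via SUM)
JCT: 15.2  (via SUM)
Shortest route: ELM–FIR–SUM–JCT = 15.2 min.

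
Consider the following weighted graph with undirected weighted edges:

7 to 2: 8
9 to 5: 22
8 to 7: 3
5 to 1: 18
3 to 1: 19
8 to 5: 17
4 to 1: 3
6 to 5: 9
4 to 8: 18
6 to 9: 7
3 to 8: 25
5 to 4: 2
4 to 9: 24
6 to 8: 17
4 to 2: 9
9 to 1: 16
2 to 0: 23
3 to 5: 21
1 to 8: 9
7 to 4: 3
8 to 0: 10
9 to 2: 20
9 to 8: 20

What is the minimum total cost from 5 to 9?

16

Enumerating some paths:
5 - 4 - 1 - 9: 2+3+16 = 21
5 - 9: 22 = 22
5 - 6 - 9: 9+7 = 16
Cheapest is 5 - 6 - 9 at 16.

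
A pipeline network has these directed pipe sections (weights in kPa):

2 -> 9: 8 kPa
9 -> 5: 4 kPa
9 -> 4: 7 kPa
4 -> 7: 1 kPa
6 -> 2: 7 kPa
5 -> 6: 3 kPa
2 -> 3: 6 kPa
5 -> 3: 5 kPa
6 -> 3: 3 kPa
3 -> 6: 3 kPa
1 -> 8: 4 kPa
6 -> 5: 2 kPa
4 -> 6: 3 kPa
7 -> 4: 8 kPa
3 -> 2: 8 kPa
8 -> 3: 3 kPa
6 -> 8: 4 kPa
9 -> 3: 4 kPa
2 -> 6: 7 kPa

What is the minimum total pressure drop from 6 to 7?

23 kPa

Shortest distances from 6:
6: 0
5: 2  (via 6)
3: 3  (via 6)
8: 4  (via 6)
2: 7  (via 6)
9: 15  (via 2)
4: 22  (via 9)
7: 23  (via 4)
Shortest route: 6 → 2 → 9 → 4 → 7 = 23 kPa.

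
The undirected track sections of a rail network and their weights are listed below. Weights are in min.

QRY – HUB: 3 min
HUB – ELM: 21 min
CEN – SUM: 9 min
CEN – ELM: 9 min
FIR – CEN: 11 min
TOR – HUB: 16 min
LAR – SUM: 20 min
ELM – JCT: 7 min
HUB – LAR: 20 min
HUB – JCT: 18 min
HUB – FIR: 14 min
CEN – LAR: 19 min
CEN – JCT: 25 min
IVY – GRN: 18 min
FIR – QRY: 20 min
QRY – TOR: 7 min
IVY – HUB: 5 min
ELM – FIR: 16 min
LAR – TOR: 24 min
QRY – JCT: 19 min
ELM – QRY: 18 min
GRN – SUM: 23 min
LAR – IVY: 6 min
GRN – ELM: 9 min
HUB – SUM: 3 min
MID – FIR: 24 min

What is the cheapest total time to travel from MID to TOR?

Compare a few routes:
MID–FIR–QRY–TOR: 24+20+7 = 51
MID–FIR–HUB–QRY–TOR: 24+14+3+7 = 48
The minimum is 48 min via MID–FIR–HUB–QRY–TOR.

48 min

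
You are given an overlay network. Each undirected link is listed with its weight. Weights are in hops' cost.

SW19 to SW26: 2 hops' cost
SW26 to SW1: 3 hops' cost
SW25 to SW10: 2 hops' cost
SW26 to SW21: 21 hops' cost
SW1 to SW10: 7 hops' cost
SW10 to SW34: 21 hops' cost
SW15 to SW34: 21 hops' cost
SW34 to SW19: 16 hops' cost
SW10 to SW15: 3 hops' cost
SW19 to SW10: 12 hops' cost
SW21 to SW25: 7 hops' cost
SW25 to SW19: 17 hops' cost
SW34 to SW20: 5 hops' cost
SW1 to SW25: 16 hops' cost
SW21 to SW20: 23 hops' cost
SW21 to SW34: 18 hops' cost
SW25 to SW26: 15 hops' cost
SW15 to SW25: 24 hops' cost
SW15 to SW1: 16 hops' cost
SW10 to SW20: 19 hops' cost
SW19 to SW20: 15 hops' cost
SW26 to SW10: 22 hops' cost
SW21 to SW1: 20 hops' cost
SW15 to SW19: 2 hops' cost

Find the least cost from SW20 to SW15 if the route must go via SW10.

Best SW20 to SW10: SW20–SW10 costing 19
Best SW10 to SW15: SW10–SW15 costing 3
Total via SW10: 19 + 3 = 22 hops' cost.

22 hops' cost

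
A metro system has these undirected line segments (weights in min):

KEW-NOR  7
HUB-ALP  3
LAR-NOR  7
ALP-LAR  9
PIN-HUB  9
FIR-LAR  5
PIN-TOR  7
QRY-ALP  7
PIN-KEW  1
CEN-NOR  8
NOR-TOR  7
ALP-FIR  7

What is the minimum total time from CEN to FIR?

20 min

Enumerating some paths:
CEN–NOR–KEW–PIN–HUB–ALP–FIR: 8+7+1+9+3+7 = 35
CEN–NOR–LAR–FIR: 8+7+5 = 20
CEN–NOR–TOR–PIN–HUB–ALP–FIR: 8+7+7+9+3+7 = 41
CEN–NOR–LAR–ALP–FIR: 8+7+9+7 = 31
The minimum is 20 min via CEN–NOR–LAR–FIR.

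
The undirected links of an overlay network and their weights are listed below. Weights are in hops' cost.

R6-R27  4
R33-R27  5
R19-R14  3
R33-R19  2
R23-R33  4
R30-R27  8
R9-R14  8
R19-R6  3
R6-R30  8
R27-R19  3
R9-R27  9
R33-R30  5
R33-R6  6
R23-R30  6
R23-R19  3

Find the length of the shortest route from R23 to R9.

Settle nodes by increasing distance from R23:
R23: 0
R19: 3  (via R23)
R33: 4  (via R23)
R30: 6  (via R23)
R6: 6  (via R19)
R27: 6  (via R19)
R14: 6  (via R19)
R9: 14  (via R14)
Shortest route: R23 → R19 → R14 → R9 = 14 hops' cost.

14 hops' cost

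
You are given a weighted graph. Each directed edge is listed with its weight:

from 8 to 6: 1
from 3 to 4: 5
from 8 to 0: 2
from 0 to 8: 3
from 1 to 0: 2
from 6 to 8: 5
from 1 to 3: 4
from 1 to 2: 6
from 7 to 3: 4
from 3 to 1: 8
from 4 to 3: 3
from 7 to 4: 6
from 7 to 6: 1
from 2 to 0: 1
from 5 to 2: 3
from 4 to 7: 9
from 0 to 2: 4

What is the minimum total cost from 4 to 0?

Candidate routes:
4–7–6–8–0: 9+1+5+2 = 17
4–3–1–0: 3+8+2 = 13
The minimum is 13 via 4–3–1–0.

13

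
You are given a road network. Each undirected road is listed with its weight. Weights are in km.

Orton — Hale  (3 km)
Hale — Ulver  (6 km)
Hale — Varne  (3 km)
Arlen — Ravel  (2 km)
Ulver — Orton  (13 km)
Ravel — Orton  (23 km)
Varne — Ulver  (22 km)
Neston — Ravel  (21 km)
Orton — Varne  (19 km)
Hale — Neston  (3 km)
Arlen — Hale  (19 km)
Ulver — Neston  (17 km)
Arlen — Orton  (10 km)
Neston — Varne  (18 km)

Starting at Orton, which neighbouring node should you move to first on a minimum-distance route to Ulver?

Enumerating some paths:
Orton–Ulver: 13 = 13
Orton–Hale–Ulver: 3+6 = 9
The minimum is 9 km via Orton–Hale–Ulver.
So from Orton the first move is to Hale.

Hale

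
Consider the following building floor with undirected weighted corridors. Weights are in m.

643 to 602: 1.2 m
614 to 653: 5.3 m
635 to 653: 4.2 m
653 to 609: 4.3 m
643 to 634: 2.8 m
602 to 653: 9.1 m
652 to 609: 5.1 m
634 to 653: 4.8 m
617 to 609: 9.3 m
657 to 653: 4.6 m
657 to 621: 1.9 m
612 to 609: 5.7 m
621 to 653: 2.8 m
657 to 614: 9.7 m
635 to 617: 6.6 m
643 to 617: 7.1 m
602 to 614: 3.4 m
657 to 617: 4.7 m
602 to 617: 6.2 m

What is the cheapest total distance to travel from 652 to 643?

17 m

Candidate routes:
652 - 609 - 653 - 614 - 602 - 643: 5.1+4.3+5.3+3.4+1.2 = 19.3
652 - 609 - 653 - 602 - 643: 5.1+4.3+9.1+1.2 = 19.7
652 - 609 - 653 - 634 - 643: 5.1+4.3+4.8+2.8 = 17
Cheapest is 652 - 609 - 653 - 634 - 643 at 17 m.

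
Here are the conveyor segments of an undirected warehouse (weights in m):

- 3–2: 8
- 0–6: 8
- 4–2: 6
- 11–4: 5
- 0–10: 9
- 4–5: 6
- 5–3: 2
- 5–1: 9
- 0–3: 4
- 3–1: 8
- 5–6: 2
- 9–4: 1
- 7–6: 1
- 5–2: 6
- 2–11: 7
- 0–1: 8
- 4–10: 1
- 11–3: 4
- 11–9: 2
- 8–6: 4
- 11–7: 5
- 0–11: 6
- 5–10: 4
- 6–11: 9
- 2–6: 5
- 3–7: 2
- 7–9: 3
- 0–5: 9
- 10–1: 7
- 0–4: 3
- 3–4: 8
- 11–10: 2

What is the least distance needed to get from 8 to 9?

Settle nodes by increasing distance from 8:
8: 0
6: 4  (via 8)
7: 5  (via 6)
5: 6  (via 6)
3: 7  (via 7)
9: 8  (via 7)
Shortest route: 8 → 6 → 7 → 9 = 8 m.

8 m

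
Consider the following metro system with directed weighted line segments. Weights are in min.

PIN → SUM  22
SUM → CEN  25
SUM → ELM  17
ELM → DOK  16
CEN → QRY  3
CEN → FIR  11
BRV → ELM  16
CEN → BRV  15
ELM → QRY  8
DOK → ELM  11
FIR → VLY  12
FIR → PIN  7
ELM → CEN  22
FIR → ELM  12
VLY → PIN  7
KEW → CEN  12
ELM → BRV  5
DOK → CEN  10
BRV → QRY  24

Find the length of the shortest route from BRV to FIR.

Compare a few routes:
BRV → ELM → DOK → CEN → FIR: 16+16+10+11 = 53
BRV → ELM → CEN → FIR: 16+22+11 = 49
The minimum is 49 min via BRV → ELM → CEN → FIR.

49 min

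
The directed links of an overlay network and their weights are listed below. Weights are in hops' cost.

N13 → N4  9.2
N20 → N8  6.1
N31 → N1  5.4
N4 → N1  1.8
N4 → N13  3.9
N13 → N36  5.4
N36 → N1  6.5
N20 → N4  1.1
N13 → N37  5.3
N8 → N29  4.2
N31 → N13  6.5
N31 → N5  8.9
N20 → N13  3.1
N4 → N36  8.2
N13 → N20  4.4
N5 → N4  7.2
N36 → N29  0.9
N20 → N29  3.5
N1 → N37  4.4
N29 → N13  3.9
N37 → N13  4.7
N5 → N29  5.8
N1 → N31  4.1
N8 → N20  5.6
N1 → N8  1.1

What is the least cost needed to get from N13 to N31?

Settle nodes by increasing distance from N13:
N13: 0
N20: 4.4  (via N13)
N37: 5.3  (via N13)
N36: 5.4  (via N13)
N4: 5.5  (via N20)
N29: 6.3  (via N36)
N1: 7.3  (via N4)
N8: 8.4  (via N1)
N31: 11.4  (via N1)
Shortest route: N13 → N20 → N4 → N1 → N31 = 11.4 hops' cost.

11.4 hops' cost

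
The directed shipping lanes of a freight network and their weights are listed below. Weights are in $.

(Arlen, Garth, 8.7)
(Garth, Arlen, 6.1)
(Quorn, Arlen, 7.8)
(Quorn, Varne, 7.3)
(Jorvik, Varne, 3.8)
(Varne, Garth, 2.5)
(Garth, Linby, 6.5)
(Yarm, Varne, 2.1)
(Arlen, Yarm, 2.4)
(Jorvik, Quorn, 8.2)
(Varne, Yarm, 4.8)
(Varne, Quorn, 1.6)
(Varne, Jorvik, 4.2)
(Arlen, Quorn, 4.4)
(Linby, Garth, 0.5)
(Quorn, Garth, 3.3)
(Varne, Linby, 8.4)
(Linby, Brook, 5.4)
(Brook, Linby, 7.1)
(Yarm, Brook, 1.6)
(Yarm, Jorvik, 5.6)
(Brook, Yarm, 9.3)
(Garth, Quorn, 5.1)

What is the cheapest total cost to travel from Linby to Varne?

Candidate routes:
Linby - Brook - Yarm - Varne: 5.4+9.3+2.1 = 16.8
Linby - Garth - Quorn - Arlen - Yarm - Varne: 0.5+5.1+7.8+2.4+2.1 = 17.9
Linby - Garth - Quorn - Varne: 0.5+5.1+7.3 = 12.9
Linby - Garth - Arlen - Yarm - Varne: 0.5+6.1+2.4+2.1 = 11.1
The minimum is $11.1 via Linby - Garth - Arlen - Yarm - Varne.

$11.1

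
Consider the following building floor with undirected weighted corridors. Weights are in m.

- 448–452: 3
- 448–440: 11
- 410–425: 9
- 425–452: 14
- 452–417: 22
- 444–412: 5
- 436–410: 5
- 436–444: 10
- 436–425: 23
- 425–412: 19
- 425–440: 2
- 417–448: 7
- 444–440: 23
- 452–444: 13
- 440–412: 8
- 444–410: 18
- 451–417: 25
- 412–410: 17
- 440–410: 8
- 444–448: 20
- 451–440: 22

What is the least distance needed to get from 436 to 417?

31 m

Shortest distances from 436:
436: 0
410: 5  (via 436)
444: 10  (via 436)
440: 13  (via 410)
425: 14  (via 410)
412: 15  (via 444)
452: 23  (via 444)
448: 24  (via 440)
417: 31  (via 448)
Shortest route: 436 → 410 → 440 → 448 → 417 = 31 m.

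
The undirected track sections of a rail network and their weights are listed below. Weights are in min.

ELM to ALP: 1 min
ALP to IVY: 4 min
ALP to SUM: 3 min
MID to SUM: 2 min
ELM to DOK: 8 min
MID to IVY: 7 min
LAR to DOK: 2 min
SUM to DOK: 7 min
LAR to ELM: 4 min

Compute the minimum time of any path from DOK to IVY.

11 min

Settle nodes by increasing distance from DOK:
DOK: 0
LAR: 2  (via DOK)
ELM: 6  (via LAR)
SUM: 7  (via DOK)
ALP: 7  (via ELM)
MID: 9  (via SUM)
IVY: 11  (via ALP)
Shortest route: DOK → LAR → ELM → ALP → IVY = 11 min.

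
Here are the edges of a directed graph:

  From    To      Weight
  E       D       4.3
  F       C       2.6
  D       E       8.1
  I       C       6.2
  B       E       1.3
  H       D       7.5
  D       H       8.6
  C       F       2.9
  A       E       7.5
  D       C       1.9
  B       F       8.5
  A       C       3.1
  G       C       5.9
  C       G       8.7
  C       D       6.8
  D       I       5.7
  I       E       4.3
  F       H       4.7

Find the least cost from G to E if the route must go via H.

29.1

Shortest G→H: G–C–F–H = 13.5
Shortest H→E: H–D–E = 15.6
Total via H: 13.5 + 15.6 = 29.1.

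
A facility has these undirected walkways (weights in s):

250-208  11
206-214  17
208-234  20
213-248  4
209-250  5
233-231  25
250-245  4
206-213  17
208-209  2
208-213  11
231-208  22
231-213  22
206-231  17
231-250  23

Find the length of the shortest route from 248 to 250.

Shortest distances from 248:
248: 0
213: 4  (via 248)
208: 15  (via 213)
209: 17  (via 208)
206: 21  (via 213)
250: 22  (via 209)
Shortest route: 248 → 213 → 208 → 209 → 250 = 22 s.

22 s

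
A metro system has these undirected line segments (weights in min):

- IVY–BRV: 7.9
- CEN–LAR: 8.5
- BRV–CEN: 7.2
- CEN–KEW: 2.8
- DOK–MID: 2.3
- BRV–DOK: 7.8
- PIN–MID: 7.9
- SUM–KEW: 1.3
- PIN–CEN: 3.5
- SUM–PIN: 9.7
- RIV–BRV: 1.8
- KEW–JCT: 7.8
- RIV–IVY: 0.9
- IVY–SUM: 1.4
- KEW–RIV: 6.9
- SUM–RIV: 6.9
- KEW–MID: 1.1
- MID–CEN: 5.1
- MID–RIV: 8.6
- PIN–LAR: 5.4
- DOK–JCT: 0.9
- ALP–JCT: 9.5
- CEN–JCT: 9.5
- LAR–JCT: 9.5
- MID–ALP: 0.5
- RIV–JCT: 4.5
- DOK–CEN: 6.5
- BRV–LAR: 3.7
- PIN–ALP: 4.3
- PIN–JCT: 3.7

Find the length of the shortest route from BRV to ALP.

7 min

Enumerating some paths:
BRV–RIV–JCT–DOK–MID–ALP: 1.8+4.5+0.9+2.3+0.5 = 10
BRV–RIV–IVY–SUM–KEW–MID–ALP: 1.8+0.9+1.4+1.3+1.1+0.5 = 7
BRV–RIV–KEW–MID–ALP: 1.8+6.9+1.1+0.5 = 10.3
The minimum is 7 min via BRV–RIV–IVY–SUM–KEW–MID–ALP.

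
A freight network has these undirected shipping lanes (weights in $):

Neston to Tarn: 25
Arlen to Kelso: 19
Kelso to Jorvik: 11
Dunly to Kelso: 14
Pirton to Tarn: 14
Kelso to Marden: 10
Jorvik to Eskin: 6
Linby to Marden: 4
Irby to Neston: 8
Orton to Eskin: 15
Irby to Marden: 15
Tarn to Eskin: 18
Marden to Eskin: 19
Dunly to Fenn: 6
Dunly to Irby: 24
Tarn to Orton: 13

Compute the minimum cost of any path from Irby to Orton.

$46

Settle nodes by increasing distance from Irby:
Irby: 0
Neston: 8  (via Irby)
Marden: 15  (via Irby)
Linby: 19  (via Marden)
Dunly: 24  (via Irby)
Kelso: 25  (via Marden)
Fenn: 30  (via Dunly)
Tarn: 33  (via Neston)
Eskin: 34  (via Marden)
Jorvik: 36  (via Kelso)
Arlen: 44  (via Kelso)
Orton: 46  (via Tarn)
Shortest route: Irby → Neston → Tarn → Orton = $46.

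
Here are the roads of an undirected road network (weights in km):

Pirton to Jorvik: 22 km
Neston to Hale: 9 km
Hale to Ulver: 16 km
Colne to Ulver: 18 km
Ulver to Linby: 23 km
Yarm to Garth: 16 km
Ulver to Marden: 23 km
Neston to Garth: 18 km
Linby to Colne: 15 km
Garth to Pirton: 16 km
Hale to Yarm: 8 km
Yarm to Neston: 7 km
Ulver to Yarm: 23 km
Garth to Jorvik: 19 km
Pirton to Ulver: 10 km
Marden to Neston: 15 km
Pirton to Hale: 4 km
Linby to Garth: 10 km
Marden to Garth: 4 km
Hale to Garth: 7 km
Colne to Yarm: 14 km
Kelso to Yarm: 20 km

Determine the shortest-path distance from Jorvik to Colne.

Settle nodes by increasing distance from Jorvik:
Jorvik: 0
Garth: 19  (via Jorvik)
Pirton: 22  (via Jorvik)
Marden: 23  (via Garth)
Hale: 26  (via Garth)
Linby: 29  (via Garth)
Ulver: 32  (via Pirton)
Yarm: 34  (via Hale)
Neston: 35  (via Hale)
Colne: 44  (via Linby)
Shortest route: Jorvik–Garth–Linby–Colne = 44 km.

44 km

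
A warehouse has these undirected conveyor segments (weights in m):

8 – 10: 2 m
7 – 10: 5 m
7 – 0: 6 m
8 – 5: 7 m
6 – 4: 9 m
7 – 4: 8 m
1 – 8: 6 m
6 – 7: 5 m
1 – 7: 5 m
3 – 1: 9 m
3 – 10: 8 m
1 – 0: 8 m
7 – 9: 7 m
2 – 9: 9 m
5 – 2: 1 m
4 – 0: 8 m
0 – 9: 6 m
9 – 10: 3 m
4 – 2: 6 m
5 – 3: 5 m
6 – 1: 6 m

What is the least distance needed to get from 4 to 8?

14 m

Enumerating some paths:
4–2–5–8: 6+1+7 = 14
4–0–9–10–8: 8+6+3+2 = 19
4–7–10–8: 8+5+2 = 15
4–7–1–8: 8+5+6 = 19
Cheapest is 4–2–5–8 at 14 m.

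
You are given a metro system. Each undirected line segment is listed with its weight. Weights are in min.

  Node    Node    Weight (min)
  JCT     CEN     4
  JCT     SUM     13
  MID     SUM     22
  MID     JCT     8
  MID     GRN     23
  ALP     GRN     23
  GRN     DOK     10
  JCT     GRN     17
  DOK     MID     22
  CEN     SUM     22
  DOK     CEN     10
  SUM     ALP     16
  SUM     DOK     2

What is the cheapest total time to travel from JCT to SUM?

Settle nodes by increasing distance from JCT:
JCT: 0
CEN: 4  (via JCT)
MID: 8  (via JCT)
SUM: 13  (via JCT)
Shortest route: JCT–SUM = 13 min.

13 min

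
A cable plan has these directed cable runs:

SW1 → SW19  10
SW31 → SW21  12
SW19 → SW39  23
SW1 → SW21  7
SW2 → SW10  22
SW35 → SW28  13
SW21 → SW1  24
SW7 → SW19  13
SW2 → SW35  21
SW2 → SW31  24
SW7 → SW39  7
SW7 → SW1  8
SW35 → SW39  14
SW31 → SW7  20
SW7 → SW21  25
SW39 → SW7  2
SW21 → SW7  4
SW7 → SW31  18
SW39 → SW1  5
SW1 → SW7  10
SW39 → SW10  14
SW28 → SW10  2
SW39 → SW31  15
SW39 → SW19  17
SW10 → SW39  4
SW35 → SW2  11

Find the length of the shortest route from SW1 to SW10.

31

Shortest distances from SW1:
SW1: 0
SW21: 7  (via SW1)
SW7: 10  (via SW1)
SW19: 10  (via SW1)
SW39: 17  (via SW7)
SW31: 28  (via SW7)
SW10: 31  (via SW39)
Shortest route: SW1 → SW7 → SW39 → SW10 = 31.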